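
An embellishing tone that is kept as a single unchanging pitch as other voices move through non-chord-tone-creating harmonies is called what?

Approach: none. Departure: none — a single pitch is sustained while the chords change around it, passing through harmonies that do not contain it.
No melodic motion at all; the dissonance is created entirely by the moving harmonies against the stationary note — a pedal tone (pedal point).

Pedal tone.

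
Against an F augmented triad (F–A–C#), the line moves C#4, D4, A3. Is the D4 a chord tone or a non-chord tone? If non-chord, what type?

The harmony at that moment is F augmented triad (F, A, C#); D4 is not a chord tone.
It is approached by step up from C#4 and left by leap down to A3.
Step in, leap out — an escape tone.

Non-chord tone — an escape tone.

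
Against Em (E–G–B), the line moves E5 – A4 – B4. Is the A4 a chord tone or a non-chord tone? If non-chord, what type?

The harmony at that moment is E minor triad (E, G, B); A4 is not a chord tone.
It is approached by leap down from E5 and left by step up to B4.
Leap in, step out — an appoggiatura.

Non-chord tone — an appoggiatura.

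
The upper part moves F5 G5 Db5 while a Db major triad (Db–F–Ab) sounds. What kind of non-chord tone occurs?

The harmony at that moment is Db major triad (Db, F, Ab); G5 is not a chord tone.
It is approached by step up from F5 and left by leap down to Db5.
Step in, leap out — an escape tone.

G5 is an escape tone.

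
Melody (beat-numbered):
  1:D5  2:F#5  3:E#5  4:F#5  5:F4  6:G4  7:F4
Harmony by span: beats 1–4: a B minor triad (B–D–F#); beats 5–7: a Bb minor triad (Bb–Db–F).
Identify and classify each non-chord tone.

E#5 (beat 3) — neighbor tone; G4 (beat 6) — neighbor tone.

The harmony at that moment is B minor triad (B, D, F#); E#5 is not a chord tone.
It is approached by step down from F#5 and left by step up to F#5.
Step away and step back to the same note — a neighbor tone (lower neighbor).
The harmony at that moment is Bb minor triad (Bb, Db, F); G4 is not a chord tone.
It is approached by step up from F4 and left by step down to F4.
Step away and step back to the same note — a neighbor tone (upper neighbor).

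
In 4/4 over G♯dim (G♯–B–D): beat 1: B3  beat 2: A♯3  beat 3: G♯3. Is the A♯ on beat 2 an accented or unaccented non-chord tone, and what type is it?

The harmony at that moment is G♯ diminished triad (G♯, B, D); A♯3 is not a chord tone.
It is approached by step down from B3 and left by step down to G♯3.
Step in, step out in the same direction — a passing tone.
It falls on a weak beat, so it is unaccented.

Unaccented passing tone.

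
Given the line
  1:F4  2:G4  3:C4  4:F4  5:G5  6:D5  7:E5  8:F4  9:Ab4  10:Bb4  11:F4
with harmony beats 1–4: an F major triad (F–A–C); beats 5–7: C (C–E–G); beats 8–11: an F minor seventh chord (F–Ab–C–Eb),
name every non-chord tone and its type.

The harmony at that moment is F major triad (F, A, C); G4 is not a chord tone.
It is approached by step up from F4 and left by leap down to C4.
Step in, leap out — an escape tone.
The harmony at that moment is C major triad (C, E, G); D5 is not a chord tone.
It is approached by leap down from G5 and left by step up to E5.
Leap in, step out — an appoggiatura.
The harmony at that moment is F minor seventh chord (F, Ab, C, Eb); Bb4 is not a chord tone.
It is approached by step up from Ab4 and left by leap down to F4.
Step in, leap out — an escape tone.

G4 (beat 2) — escape tone; D5 (beat 6) — appoggiatura; Bb4 (beat 10) — escape tone.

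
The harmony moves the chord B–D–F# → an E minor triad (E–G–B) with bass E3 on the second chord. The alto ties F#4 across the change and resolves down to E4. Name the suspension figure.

9–8 suspension.

At the second chord the bass is E3. The suspended F#4 lies a ninth above the bass; after resolving down by step to E4, the interval above the bass becomes an octave.
Suspension figures are named by those two intervals: 9–8.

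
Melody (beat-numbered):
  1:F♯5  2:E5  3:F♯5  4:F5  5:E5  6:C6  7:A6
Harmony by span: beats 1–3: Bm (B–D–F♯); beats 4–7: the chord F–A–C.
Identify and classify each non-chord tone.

E5 (beat 2) — neighbor tone; E5 (beat 5) — escape tone.

The harmony at that moment is B minor triad (B, D, F♯); E5 is not a chord tone.
It is approached by step down from F♯5 and left by step up to F♯5.
Step away and step back to the same note — a neighbor tone (lower neighbor).
The harmony at that moment is F major triad (F, A, C); E5 is not a chord tone.
It is approached by step down from F5 and left by leap up to C6.
Step in, leap out — an escape tone.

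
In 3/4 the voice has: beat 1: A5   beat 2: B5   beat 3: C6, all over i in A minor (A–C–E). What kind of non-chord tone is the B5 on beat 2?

Passing tone.

The harmony at that moment is A minor triad (A, C, E); B5 is not a chord tone.
It is approached by step up from A5 and left by step up to C6.
Step in, step out in the same direction — a passing tone.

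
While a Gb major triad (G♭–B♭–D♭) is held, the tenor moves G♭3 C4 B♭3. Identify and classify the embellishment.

The harmony at that moment is G♭ major triad (G♭, B♭, D♭); C4 is not a chord tone.
It is approached by leap up from G♭3 and left by step down to B♭3.
Leap in, step out — an appoggiatura.

C4 is an appoggiatura.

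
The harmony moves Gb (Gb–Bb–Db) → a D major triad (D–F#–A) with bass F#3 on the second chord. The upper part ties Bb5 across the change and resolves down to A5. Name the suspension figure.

4–3 suspension.

At the second chord the bass is F#3. The suspended Bb5 lies a fourth above the bass; after resolving down by step to A5, the interval above the bass becomes a third.
Suspension figures are named by those two intervals: 4–3.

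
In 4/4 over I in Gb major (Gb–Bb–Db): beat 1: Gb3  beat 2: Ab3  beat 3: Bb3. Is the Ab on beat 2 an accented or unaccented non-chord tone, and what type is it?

The harmony at that moment is Gb major triad (Gb, Bb, Db); Ab3 is not a chord tone.
It is approached by step up from Gb3 and left by step up to Bb3.
Step in, step out in the same direction — a passing tone.
It falls on a weak beat, so it is unaccented.

Unaccented passing tone.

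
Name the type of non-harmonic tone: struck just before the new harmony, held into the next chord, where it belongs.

Anticipation.

Approach: ahead of the chord change (typically by step), so it is dissonant against the current harmony. Departure: none — the same pitch is restated or held and is a chord tone of the new harmony.
Dissonant first, consonant once the harmony catches up: the note simply arrives early — an anticipation. (The reverse timing, consonant first and dissonant after the change, would be a suspension or retardation.)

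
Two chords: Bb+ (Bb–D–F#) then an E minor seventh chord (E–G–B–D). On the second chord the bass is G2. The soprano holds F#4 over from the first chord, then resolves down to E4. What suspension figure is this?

At the second chord the bass is G2. The suspended F#4 lies a seventh above the bass; after resolving down by step to E4, the interval above the bass becomes a sixth.
Suspension figures are named by those two intervals: 7–6.

7–6 suspension.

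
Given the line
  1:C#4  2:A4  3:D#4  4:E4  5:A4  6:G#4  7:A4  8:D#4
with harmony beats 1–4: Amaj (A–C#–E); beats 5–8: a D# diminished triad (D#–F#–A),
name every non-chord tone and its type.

The harmony at that moment is A major triad (A, C#, E); D#4 is not a chord tone.
It is approached by leap down from A4 and left by step up to E4.
Leap in, step out — an appoggiatura.
The harmony at that moment is D# diminished triad (D#, F#, A); G#4 is not a chord tone.
It is approached by step down from A4 and left by step up to A4.
Step away and step back to the same note — a neighbor tone (lower neighbor).

D#4 (beat 3) — appoggiatura; G#4 (beat 6) — neighbor tone.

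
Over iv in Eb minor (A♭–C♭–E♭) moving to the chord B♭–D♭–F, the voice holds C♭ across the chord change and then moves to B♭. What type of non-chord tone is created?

The harmony at that moment is B♭ minor triad (B♭, D♭, F); C♭ is not a chord tone.
It is held over (the same pitch as the preceding C♭) and left by step down to B♭.
Held over from the previous chord and resolving down by step — a suspension.

C♭ is a suspension.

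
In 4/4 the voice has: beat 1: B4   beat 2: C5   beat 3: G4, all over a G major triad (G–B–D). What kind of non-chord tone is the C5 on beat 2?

Escape tone.

The harmony at that moment is G major triad (G, B, D); C5 is not a chord tone.
It is approached by step up from B4 and left by leap down to G4.
Step in, leap out, on a weak beat — an escape tone.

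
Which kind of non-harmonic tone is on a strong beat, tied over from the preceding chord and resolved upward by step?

Approach: by preparation — the pitch is first a chord tone, then held (tied or repeated) while the harmony changes under it. Departure: up by step. Metric position: strong.
A prepared dissonance that resolves upward by step — a retardation. (The same figure resolving downward would be a suspension.)

Retardation.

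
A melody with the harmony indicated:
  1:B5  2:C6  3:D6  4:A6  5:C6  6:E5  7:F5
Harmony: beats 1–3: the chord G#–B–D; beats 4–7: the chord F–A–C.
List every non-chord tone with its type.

C6 (beat 2) — passing tone; E5 (beat 6) — appoggiatura.

The harmony at that moment is G# diminished triad (G#, B, D); C6 is not a chord tone.
It is approached by step up from B5 and left by step up to D6.
Step in, step out in the same direction — a passing tone.
The harmony at that moment is F major triad (F, A, C); E5 is not a chord tone.
It is approached by leap down from C6 and left by step up to F5.
Leap in, step out — an appoggiatura.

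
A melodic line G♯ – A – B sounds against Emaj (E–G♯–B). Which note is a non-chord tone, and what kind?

The harmony at that moment is E major triad (E, G♯, B); A is not a chord tone.
It is approached by step up from G♯ and left by step up to B.
Step in, step out in the same direction — a passing tone.

A is a passing tone.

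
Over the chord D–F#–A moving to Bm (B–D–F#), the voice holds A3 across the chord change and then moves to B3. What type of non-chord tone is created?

A3 is a retardation.

The harmony at that moment is B minor triad (B, D, F#); A3 is not a chord tone.
It is held over (the same pitch as the preceding A3) and left by step up to B3.
Held over from the previous chord and resolving up by step — a retardation.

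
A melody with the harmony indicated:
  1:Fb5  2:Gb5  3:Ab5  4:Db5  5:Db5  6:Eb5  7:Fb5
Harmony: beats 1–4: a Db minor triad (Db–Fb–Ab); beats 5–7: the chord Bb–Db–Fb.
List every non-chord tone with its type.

Gb5 (beat 2) — passing tone; Eb5 (beat 6) — passing tone.

The harmony at that moment is Db minor triad (Db, Fb, Ab); Gb5 is not a chord tone.
It is approached by step up from Fb5 and left by step up to Ab5.
Step in, step out in the same direction — a passing tone.
The harmony at that moment is Bb diminished triad (Bb, Db, Fb); Eb5 is not a chord tone.
It is approached by step up from Db5 and left by step up to Fb5.
Step in, step out in the same direction — a passing tone.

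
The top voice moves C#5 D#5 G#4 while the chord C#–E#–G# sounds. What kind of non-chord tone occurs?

The harmony at that moment is C# major triad (C#, E#, G#); D#5 is not a chord tone.
It is approached by step up from C#5 and left by leap down to G#4.
Step in, leap out — an escape tone.

D#5 is an escape tone.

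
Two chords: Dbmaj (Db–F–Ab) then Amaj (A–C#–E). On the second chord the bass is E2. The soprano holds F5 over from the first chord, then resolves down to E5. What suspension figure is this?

9–8 suspension.

At the second chord the bass is E2. The suspended F5 lies a ninth above the bass; after resolving down by step to E5, the interval above the bass becomes an octave.
Suspension figures are named by those two intervals: 9–8.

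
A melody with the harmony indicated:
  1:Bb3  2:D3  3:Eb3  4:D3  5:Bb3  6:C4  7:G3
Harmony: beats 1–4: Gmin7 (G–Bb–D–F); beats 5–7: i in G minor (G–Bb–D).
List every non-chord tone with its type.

Eb3 (beat 3) — neighbor tone; C4 (beat 6) — escape tone.

The harmony at that moment is G minor seventh chord (G, Bb, D, F); Eb3 is not a chord tone.
It is approached by step up from D3 and left by step down to D3.
Step away and step back to the same note — a neighbor tone (upper neighbor).
The harmony at that moment is G minor triad (G, Bb, D); C4 is not a chord tone.
It is approached by step up from Bb3 and left by leap down to G3.
Step in, leap out — an escape tone.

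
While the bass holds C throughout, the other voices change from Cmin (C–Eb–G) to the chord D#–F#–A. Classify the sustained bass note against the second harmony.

The harmony at that moment is D# diminished triad (D#, F#, A); C is not a chord tone.
It is held over (the same pitch as the preceding C) and then sustained as the same pitch into the next harmony.
Sustained through a change of harmony — a pedal tone.

Pedal tone (pedal point).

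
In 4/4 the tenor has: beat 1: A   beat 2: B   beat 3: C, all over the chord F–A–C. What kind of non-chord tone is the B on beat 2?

The harmony at that moment is F major triad (F, A, C); B is not a chord tone.
It is approached by step up from A and left by step up to C.
Step in, step out in the same direction — a passing tone.

Passing tone.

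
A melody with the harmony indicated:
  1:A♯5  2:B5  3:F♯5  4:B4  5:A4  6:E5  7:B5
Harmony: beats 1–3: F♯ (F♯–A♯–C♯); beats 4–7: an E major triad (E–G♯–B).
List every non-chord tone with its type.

The harmony at that moment is F♯ major triad (F♯, A♯, C♯); B5 is not a chord tone.
It is approached by step up from A♯5 and left by leap down to F♯5.
Step in, leap out — an escape tone.
The harmony at that moment is E major triad (E, G♯, B); A4 is not a chord tone.
It is approached by step down from B4 and left by leap up to E5.
Step in, leap out — an escape tone.

B5 (beat 2) — escape tone; A4 (beat 5) — escape tone.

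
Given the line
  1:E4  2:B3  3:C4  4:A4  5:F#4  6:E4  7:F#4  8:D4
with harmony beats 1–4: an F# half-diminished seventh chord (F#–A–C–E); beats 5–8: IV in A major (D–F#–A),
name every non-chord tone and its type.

B3 (beat 2) — appoggiatura; E4 (beat 6) — neighbor tone.

The harmony at that moment is F# half-diminished seventh chord (F#, A, C, E); B3 is not a chord tone.
It is approached by leap down from E4 and left by step up to C4.
Leap in, step out — an appoggiatura.
The harmony at that moment is D major triad (D, F#, A); E4 is not a chord tone.
It is approached by step down from F#4 and left by step up to F#4.
Step away and step back to the same note — a neighbor tone (lower neighbor).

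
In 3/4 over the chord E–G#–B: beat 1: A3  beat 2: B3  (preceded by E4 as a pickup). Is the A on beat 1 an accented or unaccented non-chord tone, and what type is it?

The harmony at that moment is E major triad (E, G#, B); A3 is not a chord tone.
It is approached by leap down from E4 and left by step up to B3.
Leap in, step out — an appoggiatura.
It falls on the downbeat, so it is accented.

Accented appoggiatura.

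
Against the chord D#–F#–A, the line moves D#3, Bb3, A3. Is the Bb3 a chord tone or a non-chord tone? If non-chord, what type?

The harmony at that moment is D# diminished triad (D#, F#, A); Bb3 is not a chord tone.
It is approached by leap up from D#3 and left by step down to A3.
Leap in, step out — an appoggiatura.

Non-chord tone — an appoggiatura.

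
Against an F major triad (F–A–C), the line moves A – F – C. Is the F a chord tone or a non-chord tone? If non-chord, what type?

F major triad contains F, A, C; F is the root, so it is a chord tone.

Chord tone (the root of F major triad).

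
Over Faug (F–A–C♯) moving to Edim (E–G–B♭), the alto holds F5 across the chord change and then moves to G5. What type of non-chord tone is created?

The harmony at that moment is E diminished triad (E, G, B♭); F5 is not a chord tone.
It is held over (the same pitch as the preceding F5) and left by step up to G5.
Held over from the previous chord and resolving up by step — a retardation.

F5 is a retardation.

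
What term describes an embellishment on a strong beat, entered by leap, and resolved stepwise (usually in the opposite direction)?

Appoggiatura.

Approach: by leap. Departure: by step. Metric position: strong.
Leap in, step out, in a metrically strong position — an appoggiatura. (It is the mirror image of the escape tone, which steps in and leaps out from a weak position.)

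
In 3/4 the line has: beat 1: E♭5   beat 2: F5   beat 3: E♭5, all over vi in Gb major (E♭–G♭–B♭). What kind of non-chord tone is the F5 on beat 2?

Upper neighbor tone.

The harmony at that moment is E♭ minor triad (E♭, G♭, B♭); F5 is not a chord tone.
It is approached by step up from E♭5 and left by step down to E♭5.
Step away and step back to the same note — a neighbor tone (upper neighbor).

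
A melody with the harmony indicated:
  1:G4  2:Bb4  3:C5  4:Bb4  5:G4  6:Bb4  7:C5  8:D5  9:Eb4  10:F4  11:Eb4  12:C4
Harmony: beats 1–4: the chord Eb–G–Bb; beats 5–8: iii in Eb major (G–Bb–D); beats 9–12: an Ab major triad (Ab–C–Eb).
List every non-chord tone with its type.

C5 (beat 3) — neighbor tone; C5 (beat 7) — passing tone; F4 (beat 10) — neighbor tone.

The harmony at that moment is Eb major triad (Eb, G, Bb); C5 is not a chord tone.
It is approached by step up from Bb4 and left by step down to Bb4.
Step away and step back to the same note — a neighbor tone (upper neighbor).
The harmony at that moment is G minor triad (G, Bb, D); C5 is not a chord tone.
It is approached by step up from Bb4 and left by step up to D5.
Step in, step out in the same direction — a passing tone.
The harmony at that moment is Ab major triad (Ab, C, Eb); F4 is not a chord tone.
It is approached by step up from Eb4 and left by step down to Eb4.
Step away and step back to the same note — a neighbor tone (upper neighbor).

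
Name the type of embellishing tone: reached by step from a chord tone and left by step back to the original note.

Approach: by step. Departure: by step in the opposite direction, back to the starting pitch.
Stepwise on both sides but reversing to return to the same chord tone — a neighbor tone. (Had it continued onward in the same direction it would be a passing tone instead.)

Neighbor tone.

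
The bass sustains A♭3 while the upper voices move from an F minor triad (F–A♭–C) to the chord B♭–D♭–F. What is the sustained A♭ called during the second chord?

The harmony at that moment is B♭ minor triad (B♭, D♭, F); A♭3 is not a chord tone.
It is held over (the same pitch as the preceding A♭3) and then sustained as the same pitch into the next harmony.
Sustained through a change of harmony — a pedal tone.

Pedal tone (pedal point).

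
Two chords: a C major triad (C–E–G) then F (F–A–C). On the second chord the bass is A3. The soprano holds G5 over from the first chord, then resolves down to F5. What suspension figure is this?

7–6 suspension.

At the second chord the bass is A3. The suspended G5 lies a seventh above the bass; after resolving down by step to F5, the interval above the bass becomes a sixth.
Suspension figures are named by those two intervals: 7–6.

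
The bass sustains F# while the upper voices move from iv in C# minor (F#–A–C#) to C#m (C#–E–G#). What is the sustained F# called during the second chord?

Pedal tone (pedal point).

The harmony at that moment is C# minor triad (C#, E, G#); F# is not a chord tone.
It is held over (the same pitch as the preceding F#) and then sustained as the same pitch into the next harmony.
Sustained through a change of harmony — a pedal tone.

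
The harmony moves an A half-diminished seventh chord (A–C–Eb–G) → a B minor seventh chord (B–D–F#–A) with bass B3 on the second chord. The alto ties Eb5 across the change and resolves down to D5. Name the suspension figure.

4–3 suspension.

At the second chord the bass is B3. The suspended Eb5 lies a fourth above the bass; after resolving down by step to D5, the interval above the bass becomes a third.
Suspension figures are named by those two intervals: 4–3.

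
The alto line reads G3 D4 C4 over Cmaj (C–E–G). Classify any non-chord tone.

The harmony at that moment is C major triad (C, E, G); D4 is not a chord tone.
It is approached by leap up from G3 and left by step down to C4.
Leap in, step out — an appoggiatura.

D4 is an appoggiatura.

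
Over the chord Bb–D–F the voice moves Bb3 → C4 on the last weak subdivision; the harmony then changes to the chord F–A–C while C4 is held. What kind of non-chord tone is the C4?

The harmony at that moment is Bb major triad (Bb, D, F); C4 is not a chord tone.
It is approached by step up from Bb3 and then sustained as the same pitch into the next harmony.
Arriving early and becoming a chord tone when the harmony changes — an anticipation.

C4 is an anticipation.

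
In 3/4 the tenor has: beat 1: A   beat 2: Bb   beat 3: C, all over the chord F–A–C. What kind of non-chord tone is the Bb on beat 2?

The harmony at that moment is F major triad (F, A, C); Bb is not a chord tone.
It is approached by step up from A and left by step up to C.
Step in, step out in the same direction — a passing tone.

Passing tone.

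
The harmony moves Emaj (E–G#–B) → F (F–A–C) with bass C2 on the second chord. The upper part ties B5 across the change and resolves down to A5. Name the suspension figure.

7–6 suspension.

At the second chord the bass is C2. The suspended B5 lies a seventh above the bass; after resolving down by step to A5, the interval above the bass becomes a sixth.
Suspension figures are named by those two intervals: 7–6.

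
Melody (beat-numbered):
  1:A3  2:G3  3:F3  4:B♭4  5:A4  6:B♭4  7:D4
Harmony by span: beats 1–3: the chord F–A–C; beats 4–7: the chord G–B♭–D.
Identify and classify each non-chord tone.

G3 (beat 2) — passing tone; A4 (beat 5) — neighbor tone.

The harmony at that moment is F major triad (F, A, C); G3 is not a chord tone.
It is approached by step down from A3 and left by step down to F3.
Step in, step out in the same direction — a passing tone.
The harmony at that moment is G minor triad (G, B♭, D); A4 is not a chord tone.
It is approached by step down from B♭4 and left by step up to B♭4.
Step away and step back to the same note — a neighbor tone (lower neighbor).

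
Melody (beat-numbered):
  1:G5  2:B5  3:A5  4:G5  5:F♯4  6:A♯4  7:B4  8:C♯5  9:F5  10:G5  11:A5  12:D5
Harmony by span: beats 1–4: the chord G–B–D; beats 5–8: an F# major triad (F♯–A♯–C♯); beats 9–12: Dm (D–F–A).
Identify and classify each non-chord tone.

A5 (beat 3) — passing tone; B4 (beat 7) — passing tone; G5 (beat 10) — passing tone.

The harmony at that moment is G major triad (G, B, D); A5 is not a chord tone.
It is approached by step down from B5 and left by step down to G5.
Step in, step out in the same direction — a passing tone.
The harmony at that moment is F♯ major triad (F♯, A♯, C♯); B4 is not a chord tone.
It is approached by step up from A♯4 and left by step up to C♯5.
Step in, step out in the same direction — a passing tone.
The harmony at that moment is D minor triad (D, F, A); G5 is not a chord tone.
It is approached by step up from F5 and left by step up to A5.
Step in, step out in the same direction — a passing tone.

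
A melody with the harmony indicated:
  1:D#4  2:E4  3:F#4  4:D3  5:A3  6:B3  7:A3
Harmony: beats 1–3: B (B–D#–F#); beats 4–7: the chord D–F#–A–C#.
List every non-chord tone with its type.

E4 (beat 2) — passing tone; B3 (beat 6) — neighbor tone.

The harmony at that moment is B major triad (B, D#, F#); E4 is not a chord tone.
It is approached by step up from D#4 and left by step up to F#4.
Step in, step out in the same direction — a passing tone.
The harmony at that moment is D major seventh chord (D, F#, A, C#); B3 is not a chord tone.
It is approached by step up from A3 and left by step down to A3.
Step away and step back to the same note — a neighbor tone (upper neighbor).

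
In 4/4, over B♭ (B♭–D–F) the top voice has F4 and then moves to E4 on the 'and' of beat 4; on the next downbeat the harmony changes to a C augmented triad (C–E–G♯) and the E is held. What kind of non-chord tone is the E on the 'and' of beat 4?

Anticipation.

The harmony at that moment is B♭ major triad (B♭, D, F); E4 is not a chord tone.
It is approached by step down from F4 and then sustained as the same pitch into the next harmony.
Arriving early and becoming a chord tone when the harmony changes — an anticipation.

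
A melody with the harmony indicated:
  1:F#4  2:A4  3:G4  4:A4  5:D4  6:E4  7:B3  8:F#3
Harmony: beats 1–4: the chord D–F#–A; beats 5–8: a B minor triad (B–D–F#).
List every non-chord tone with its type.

G4 (beat 3) — neighbor tone; E4 (beat 6) — escape tone.

The harmony at that moment is D major triad (D, F#, A); G4 is not a chord tone.
It is approached by step down from A4 and left by step up to A4.
Step away and step back to the same note — a neighbor tone (lower neighbor).
The harmony at that moment is B minor triad (B, D, F#); E4 is not a chord tone.
It is approached by step up from D4 and left by leap down to B3.
Step in, leap out — an escape tone.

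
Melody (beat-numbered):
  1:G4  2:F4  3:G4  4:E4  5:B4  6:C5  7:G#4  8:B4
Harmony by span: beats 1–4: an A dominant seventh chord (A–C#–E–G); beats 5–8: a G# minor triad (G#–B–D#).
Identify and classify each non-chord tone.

The harmony at that moment is A dominant seventh chord (A, C#, E, G); F4 is not a chord tone.
It is approached by step down from G4 and left by step up to G4.
Step away and step back to the same note — a neighbor tone (lower neighbor).
The harmony at that moment is G# minor triad (G#, B, D#); C5 is not a chord tone.
It is approached by step up from B4 and left by leap down to G#4.
Step in, leap out — an escape tone.

F4 (beat 2) — neighbor tone; C5 (beat 6) — escape tone.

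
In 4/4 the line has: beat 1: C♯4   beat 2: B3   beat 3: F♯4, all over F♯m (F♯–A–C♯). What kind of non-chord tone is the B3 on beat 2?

The harmony at that moment is F♯ minor triad (F♯, A, C♯); B3 is not a chord tone.
It is approached by step down from C♯4 and left by leap up to F♯4.
Step in, leap out, on a weak beat — an escape tone.

Escape tone.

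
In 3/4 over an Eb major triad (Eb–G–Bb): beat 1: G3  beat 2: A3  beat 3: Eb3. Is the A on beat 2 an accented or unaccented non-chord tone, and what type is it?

Unaccented escape tone.

The harmony at that moment is Eb major triad (Eb, G, Bb); A3 is not a chord tone.
It is approached by step up from G3 and left by leap down to Eb3.
Step in, leap out — an escape tone.
It falls on a weak beat, so it is unaccented.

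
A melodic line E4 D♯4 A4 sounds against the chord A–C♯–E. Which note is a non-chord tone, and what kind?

D♯4 is an escape tone.

The harmony at that moment is A major triad (A, C♯, E); D♯4 is not a chord tone.
It is approached by step down from E4 and left by leap up to A4.
Step in, leap out — an escape tone.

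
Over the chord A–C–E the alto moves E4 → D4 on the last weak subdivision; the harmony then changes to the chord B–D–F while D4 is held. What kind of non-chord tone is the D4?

The harmony at that moment is A minor triad (A, C, E); D4 is not a chord tone.
It is approached by step down from E4 and then sustained as the same pitch into the next harmony.
Arriving early and becoming a chord tone when the harmony changes — an anticipation.

D4 is an anticipation.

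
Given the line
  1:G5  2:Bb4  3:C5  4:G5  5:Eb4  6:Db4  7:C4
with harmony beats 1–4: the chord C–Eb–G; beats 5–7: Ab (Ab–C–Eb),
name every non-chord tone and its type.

Bb4 (beat 2) — appoggiatura; Db4 (beat 6) — passing tone.

The harmony at that moment is C minor triad (C, Eb, G); Bb4 is not a chord tone.
It is approached by leap down from G5 and left by step up to C5.
Leap in, step out — an appoggiatura.
The harmony at that moment is Ab major triad (Ab, C, Eb); Db4 is not a chord tone.
It is approached by step down from Eb4 and left by step down to C4.
Step in, step out in the same direction — a passing tone.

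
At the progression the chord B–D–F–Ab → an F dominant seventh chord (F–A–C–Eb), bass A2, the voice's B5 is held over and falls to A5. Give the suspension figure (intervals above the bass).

At the second chord the bass is A2. The suspended B5 lies a ninth above the bass; after resolving down by step to A5, the interval above the bass becomes an octave.
Suspension figures are named by those two intervals: 9–8.

9–8 suspension.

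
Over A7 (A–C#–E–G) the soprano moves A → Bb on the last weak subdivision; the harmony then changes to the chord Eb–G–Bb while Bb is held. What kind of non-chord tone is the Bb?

The harmony at that moment is A dominant seventh chord (A, C#, E, G); Bb is not a chord tone.
It is approached by step up from A and then sustained as the same pitch into the next harmony.
Arriving early and becoming a chord tone when the harmony changes — an anticipation.

Bb is an anticipation.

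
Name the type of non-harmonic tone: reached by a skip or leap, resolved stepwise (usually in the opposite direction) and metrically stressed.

Approach: by leap. Departure: by step. Metric position: strong.
Leap in, step out, in a metrically strong position — an appoggiatura. (It is the mirror image of the escape tone, which steps in and leaps out from a weak position.)

Appoggiatura.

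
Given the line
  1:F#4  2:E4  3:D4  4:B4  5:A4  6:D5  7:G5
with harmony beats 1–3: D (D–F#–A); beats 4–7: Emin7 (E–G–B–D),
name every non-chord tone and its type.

The harmony at that moment is D major triad (D, F#, A); E4 is not a chord tone.
It is approached by step down from F#4 and left by step down to D4.
Step in, step out in the same direction — a passing tone.
The harmony at that moment is E minor seventh chord (E, G, B, D); A4 is not a chord tone.
It is approached by step down from B4 and left by leap up to D5.
Step in, leap out — an escape tone.

E4 (beat 2) — passing tone; A4 (beat 5) — escape tone.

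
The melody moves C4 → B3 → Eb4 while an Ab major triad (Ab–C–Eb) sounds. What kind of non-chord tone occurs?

B3 is an escape tone.

The harmony at that moment is Ab major triad (Ab, C, Eb); B3 is not a chord tone.
It is approached by step down from C4 and left by leap up to Eb4.
Step in, leap out — an escape tone.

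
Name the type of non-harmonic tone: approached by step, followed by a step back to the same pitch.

Neighbor tone.

Approach: by step. Departure: by step in the opposite direction, back to the starting pitch.
Stepwise on both sides but reversing to return to the same chord tone — a neighbor tone. (Had it continued onward in the same direction it would be a passing tone instead.)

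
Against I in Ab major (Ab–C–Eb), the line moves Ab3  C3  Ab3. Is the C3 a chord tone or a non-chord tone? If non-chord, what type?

Chord tone (the third of Ab major triad).

Ab major triad contains Ab, C, Eb; C is the third, so it is a chord tone.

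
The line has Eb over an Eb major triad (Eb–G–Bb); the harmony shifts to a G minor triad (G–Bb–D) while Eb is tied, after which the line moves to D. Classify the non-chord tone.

Eb is a suspension.

The harmony at that moment is G minor triad (G, Bb, D); Eb is not a chord tone.
It is held over (the same pitch as the preceding Eb) and left by step down to D.
Held over from the previous chord and resolving down by step — a suspension.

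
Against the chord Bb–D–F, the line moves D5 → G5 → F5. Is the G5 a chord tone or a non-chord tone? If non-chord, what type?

Non-chord tone — an appoggiatura.

The harmony at that moment is Bb major triad (Bb, D, F); G5 is not a chord tone.
It is approached by leap up from D5 and left by step down to F5.
Leap in, step out — an appoggiatura.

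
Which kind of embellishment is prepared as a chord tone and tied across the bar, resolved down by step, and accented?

Suspension.

Approach: by preparation — the pitch is first a chord tone, then held (tied or repeated) while the harmony changes under it. Departure: down by step. Metric position: strong.
A prepared dissonance that resolves downward by step — a suspension. (The same figure resolving upward would be a retardation.)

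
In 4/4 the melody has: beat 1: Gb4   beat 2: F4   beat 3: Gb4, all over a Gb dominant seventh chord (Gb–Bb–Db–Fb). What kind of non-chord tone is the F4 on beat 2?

The harmony at that moment is Gb dominant seventh chord (Gb, Bb, Db, Fb); F4 is not a chord tone.
It is approached by step down from Gb4 and left by step up to Gb4.
Step away and step back to the same note — a neighbor tone (lower neighbor).

Lower neighbor tone.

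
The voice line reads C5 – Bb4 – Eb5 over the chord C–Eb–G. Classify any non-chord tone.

Bb4 is an escape tone.

The harmony at that moment is C minor triad (C, Eb, G); Bb4 is not a chord tone.
It is approached by step down from C5 and left by leap up to Eb5.
Step in, leap out — an escape tone.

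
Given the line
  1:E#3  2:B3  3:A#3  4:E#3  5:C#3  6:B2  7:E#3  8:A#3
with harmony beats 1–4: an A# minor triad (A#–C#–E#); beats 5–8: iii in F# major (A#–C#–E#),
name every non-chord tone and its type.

The harmony at that moment is A# minor triad (A#, C#, E#); B3 is not a chord tone.
It is approached by leap up from E#3 and left by step down to A#3.
Leap in, step out — an appoggiatura.
The harmony at that moment is A# minor triad (A#, C#, E#); B2 is not a chord tone.
It is approached by step down from C#3 and left by leap up to E#3.
Step in, leap out — an escape tone.

B3 (beat 2) — appoggiatura; B2 (beat 6) — escape tone.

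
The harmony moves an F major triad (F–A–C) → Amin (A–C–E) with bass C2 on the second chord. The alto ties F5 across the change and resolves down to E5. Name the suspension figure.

At the second chord the bass is C2. The suspended F5 lies a fourth above the bass; after resolving down by step to E5, the interval above the bass becomes a third.
Suspension figures are named by those two intervals: 4–3.

4–3 suspension.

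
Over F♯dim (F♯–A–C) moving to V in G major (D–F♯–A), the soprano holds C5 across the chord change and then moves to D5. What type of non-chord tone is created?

C5 is a retardation.

The harmony at that moment is D major triad (D, F♯, A); C5 is not a chord tone.
It is held over (the same pitch as the preceding C5) and left by step up to D5.
Held over from the previous chord and resolving up by step — a retardation.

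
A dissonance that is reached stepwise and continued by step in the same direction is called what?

Approach: by step. Departure: by step, continuing in the same direction.
Stepwise on both sides with no change of direction means the note fills in the space between two different chord tones — a passing tone. (Had it turned back to its starting note it would be a neighbor tone instead.)

Passing tone.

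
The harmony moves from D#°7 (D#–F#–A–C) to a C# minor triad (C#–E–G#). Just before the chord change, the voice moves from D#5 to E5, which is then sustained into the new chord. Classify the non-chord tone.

The harmony at that moment is D# diminished seventh chord (D#, F#, A, C); E5 is not a chord tone.
It is approached by step up from D#5 and then sustained as the same pitch into the next harmony.
Arriving early and becoming a chord tone when the harmony changes — an anticipation.

E5 is an anticipation.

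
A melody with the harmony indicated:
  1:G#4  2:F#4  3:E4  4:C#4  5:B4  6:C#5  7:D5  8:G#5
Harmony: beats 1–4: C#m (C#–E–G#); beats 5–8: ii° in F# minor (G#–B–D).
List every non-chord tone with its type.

F#4 (beat 2) — passing tone; C#5 (beat 6) — passing tone.

The harmony at that moment is C# minor triad (C#, E, G#); F#4 is not a chord tone.
It is approached by step down from G#4 and left by step down to E4.
Step in, step out in the same direction — a passing tone.
The harmony at that moment is G# diminished triad (G#, B, D); C#5 is not a chord tone.
It is approached by step up from B4 and left by step up to D5.
Step in, step out in the same direction — a passing tone.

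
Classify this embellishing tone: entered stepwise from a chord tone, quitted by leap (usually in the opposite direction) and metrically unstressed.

Escape tone.

Approach: by step. Departure: by leap. Metric position: weak.
Step in, leap out, from a weak position — an escape tone (échappée). (It is the mirror image of the appoggiatura, which leaps in and steps out on a strong beat.)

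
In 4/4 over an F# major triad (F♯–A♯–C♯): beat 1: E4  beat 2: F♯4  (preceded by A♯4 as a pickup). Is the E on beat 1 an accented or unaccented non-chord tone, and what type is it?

The harmony at that moment is F♯ major triad (F♯, A♯, C♯); E4 is not a chord tone.
It is approached by leap down from A♯4 and left by step up to F♯4.
Leap in, step out — an appoggiatura.
It falls on the downbeat, so it is accented.

Accented appoggiatura.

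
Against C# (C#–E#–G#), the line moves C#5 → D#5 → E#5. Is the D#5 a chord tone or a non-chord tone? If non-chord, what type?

Non-chord tone — a passing tone.

The harmony at that moment is C# major triad (C#, E#, G#); D#5 is not a chord tone.
It is approached by step up from C#5 and left by step up to E#5.
Step in, step out in the same direction — a passing tone.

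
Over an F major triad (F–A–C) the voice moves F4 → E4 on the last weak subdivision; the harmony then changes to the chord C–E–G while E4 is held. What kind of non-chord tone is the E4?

E4 is an anticipation.

The harmony at that moment is F major triad (F, A, C); E4 is not a chord tone.
It is approached by step down from F4 and then sustained as the same pitch into the next harmony.
Arriving early and becoming a chord tone when the harmony changes — an anticipation.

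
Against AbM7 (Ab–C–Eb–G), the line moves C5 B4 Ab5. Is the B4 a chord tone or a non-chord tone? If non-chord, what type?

Non-chord tone — an escape tone.

The harmony at that moment is Ab major seventh chord (Ab, C, Eb, G); B4 is not a chord tone.
It is approached by step down from C5 and left by leap up to Ab5.
Step in, leap out — an escape tone.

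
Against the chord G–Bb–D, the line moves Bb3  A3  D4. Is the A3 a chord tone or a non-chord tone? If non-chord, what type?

The harmony at that moment is G minor triad (G, Bb, D); A3 is not a chord tone.
It is approached by step down from Bb3 and left by leap up to D4.
Step in, leap out — an escape tone.

Non-chord tone — an escape tone.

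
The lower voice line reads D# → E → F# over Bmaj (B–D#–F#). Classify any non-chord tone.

E is a passing tone.

The harmony at that moment is B major triad (B, D#, F#); E is not a chord tone.
It is approached by step up from D# and left by step up to F#.
Step in, step out in the same direction — a passing tone.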